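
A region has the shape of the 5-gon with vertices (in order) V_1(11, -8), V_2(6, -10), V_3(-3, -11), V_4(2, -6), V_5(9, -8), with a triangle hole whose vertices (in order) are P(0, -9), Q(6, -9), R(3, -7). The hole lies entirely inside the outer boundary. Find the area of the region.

26

Outer boundary:
V_1→V_2: (11)(-10) − (6)(-8) = -62
V_2→V_3: (6)(-11) − (-3)(-10) = -96
V_3→V_4: (-3)(-6) − (2)(-11) = 40
V_4→V_5: (2)(-8) − (9)(-6) = 38
V_5→V_1: (9)(-8) − (11)(-8) = 16
Σ = -64
Area = |Σ|/2 = 32.
Hole:
Apply the surveyor's formula: 2A = Σ (x_i·y_{i+1} − x_{i+1}·y_i), indices taken mod 3.
P→Q: (0)(-9) − (6)(-9) = 54
Q→R: (6)(-7) − (3)(-9) = -15
R→P: (3)(-9) − (0)(-7) = -27
Σ = 12
Area = |Σ|/2 = 6.
Net area = 32 − 6 = 26.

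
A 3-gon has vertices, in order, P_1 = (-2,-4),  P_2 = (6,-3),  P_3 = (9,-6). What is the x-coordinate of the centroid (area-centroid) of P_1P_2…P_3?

Apply the shoelace formula. First the cross-terms c_i = x_i·y_{i+1} − x_{i+1}·y_i:
  30, -9, -48  ⇒  2A = -27, A = -13.5.
Then Σ (x_i + x_{i+1})·c_i = -351, so x̄ = -351 / (6·(-13.5)) = 13/3.

13/3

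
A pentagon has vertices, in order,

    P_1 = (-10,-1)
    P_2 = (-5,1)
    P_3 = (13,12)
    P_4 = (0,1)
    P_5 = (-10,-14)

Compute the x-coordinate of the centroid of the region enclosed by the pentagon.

-154/39

Apply the shoelace (surveyor's) formula. First the cross-terms c_i = x_i·y_{i+1} − x_{i+1}·y_i:
  -15, -73, 13, 10, -130  ⇒  2A = -195, A = -97.5.
Then Σ (x_i + x_{i+1})·c_i = 2310, so x̄ = 2310 / (6·(-97.5)) = -154/39.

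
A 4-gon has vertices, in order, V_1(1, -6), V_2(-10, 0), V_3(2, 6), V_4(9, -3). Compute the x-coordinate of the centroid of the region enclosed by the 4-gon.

50/231

Apply Gauss's area formula. First the cross-terms c_i = x_i·y_{i+1} − x_{i+1}·y_i:
  -60, -60, -60, -51  ⇒  2A = -231, A = -115.5.
Then Σ (x_i + x_{i+1})·c_i = -150, so x̄ = -150 / (6·(-115.5)) = 50/231.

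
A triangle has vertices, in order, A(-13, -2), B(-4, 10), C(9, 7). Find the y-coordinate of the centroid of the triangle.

5

Apply the shoelace formula. First the cross-terms c_i = x_i·y_{i+1} − x_{i+1}·y_i:
  -138, -118, 73  ⇒  2A = -183, A = -91.5.
Then Σ (y_i + y_{i+1})·c_i = -2745, so ȳ = -2745 / (6·(-91.5)) = 5.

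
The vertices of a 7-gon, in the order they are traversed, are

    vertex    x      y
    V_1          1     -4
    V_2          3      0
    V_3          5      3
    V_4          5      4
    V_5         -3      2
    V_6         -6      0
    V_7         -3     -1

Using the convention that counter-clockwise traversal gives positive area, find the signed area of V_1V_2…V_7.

39.5

Apply the shoelace formula: 2A = Σ (x_i·y_{i+1} − x_{i+1}·y_i), indices taken mod 7.
V_1→V_2: (1)(0) − (3)(-4) = 12
V_2→V_3: (3)(3) − (5)(0) = 9
V_3→V_4: (5)(4) − (5)(3) = 5
V_4→V_5: (5)(2) − (-3)(4) = 22
V_5→V_6: (-3)(0) − (-6)(2) = 12
V_6→V_7: (-6)(-1) − (-3)(0) = 6
V_7→V_1: (-3)(-4) − (1)(-1) = 13
Σ = 79
Signed area = Σ/2 = 39.5 (positive ⇒ counter-clockwise traversal).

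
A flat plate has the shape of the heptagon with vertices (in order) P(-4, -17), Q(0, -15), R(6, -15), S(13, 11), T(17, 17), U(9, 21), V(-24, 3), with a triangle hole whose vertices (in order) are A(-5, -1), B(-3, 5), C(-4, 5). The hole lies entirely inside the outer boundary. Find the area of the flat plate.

797

Outer boundary:
Apply the shoelace (surveyor's) formula: 2A = Σ (x_i·y_{i+1} − x_{i+1}·y_i), indices taken mod 7.
Σ = (60) + (90) + (261) + (34) + (204) + (531) + (420) = 1600
Area = |Σ|/2 = 800.
Hole:
Apply the shoelace (surveyor's) formula: 2A = Σ (x_i·y_{i+1} − x_{i+1}·y_i), indices taken mod 3.
A→B: (-5)(5) − (-3)(-1) = -28
B→C: (-3)(5) − (-4)(5) = 5
C→A: (-4)(-1) − (-5)(5) = 29
Σ = 6
Area = |Σ|/2 = 3.
Net area = 800 − 3 = 797.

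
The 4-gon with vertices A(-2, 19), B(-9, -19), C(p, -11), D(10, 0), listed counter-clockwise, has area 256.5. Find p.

-5

The doubled signed area Σ (x_i y_{i+1} − x_{i+1} y_i) is linear in p.
With p=0 it equals 608; the coefficient of p is 19 (from the two edges through C).
So 19·p + 608 = 2·256.5 = 513 ⇒ p = -5.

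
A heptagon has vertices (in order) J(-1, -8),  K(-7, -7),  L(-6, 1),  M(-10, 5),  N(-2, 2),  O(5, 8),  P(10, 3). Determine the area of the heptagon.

148

Apply the surveyor's formula: 2A = Σ (x_i·y_{i+1} − x_{i+1}·y_i), indices taken mod 7.
Σ = (-49) + (-49) + (-20) + (-10) + (-26) + (-65) + (-77) = -296
Area = |Σ|/2 = 148.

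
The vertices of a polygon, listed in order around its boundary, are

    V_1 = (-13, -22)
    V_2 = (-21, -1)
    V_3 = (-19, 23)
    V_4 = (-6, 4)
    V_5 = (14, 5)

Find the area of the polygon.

Apply Gauss's area formula: 2A = Σ (x_i·y_{i+1} − x_{i+1}·y_i), indices taken mod 5.
Cross-terms: -449, -502, 62, -86, -243  ⇒  Σ = -1218
Area = |Σ|/2 = 609.

609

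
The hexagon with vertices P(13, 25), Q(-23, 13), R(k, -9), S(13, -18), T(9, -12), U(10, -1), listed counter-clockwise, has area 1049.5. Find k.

-21

The doubled signed area Σ (x_i y_{i+1} − x_{i+1} y_i) is linear in k.
With k=0 it equals 1448; the coefficient of k is -31 (from the two edges through R).
So -31·k + 1448 = 2·1049.5 = 2099 ⇒ k = -21.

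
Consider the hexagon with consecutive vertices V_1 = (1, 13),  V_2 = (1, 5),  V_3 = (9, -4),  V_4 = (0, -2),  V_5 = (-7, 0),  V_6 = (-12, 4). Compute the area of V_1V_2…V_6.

138.5

Σ = (-8) + (-49) + (-18) + (-14) + (-28) + (-160) = -277
Area = |Σ|/2 = 138.5.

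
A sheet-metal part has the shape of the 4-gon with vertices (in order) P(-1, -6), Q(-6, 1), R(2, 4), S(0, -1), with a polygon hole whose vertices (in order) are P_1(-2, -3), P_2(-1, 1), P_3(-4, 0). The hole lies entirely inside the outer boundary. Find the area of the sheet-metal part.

Outer boundary:
Apply the shoelace (surveyor's) formula: 2A = Σ (x_i·y_{i+1} − x_{i+1}·y_i), indices taken mod 4.
Σ = (-37) + (-26) + (-2) + (-1) = -66
Area = |Σ|/2 = 33.
Hole:
Apply Gauss's area formula: 2A = Σ (x_i·y_{i+1} − x_{i+1}·y_i), indices taken mod 3.
Σ = (-5) + (4) + (12) = 11
Area = |Σ|/2 = 5.5.
Net area = 33 − 5.5 = 27.5.

27.5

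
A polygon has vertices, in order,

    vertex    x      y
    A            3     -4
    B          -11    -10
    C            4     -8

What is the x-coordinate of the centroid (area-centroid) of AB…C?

Apply the shoelace formula. First the cross-terms c_i = x_i·y_{i+1} − x_{i+1}·y_i:
  -74, 128, 8  ⇒  2A = 62, A = 31.
Then Σ (x_i + x_{i+1})·c_i = -248, so x̄ = -248 / (6·31) = -4/3.

-4/3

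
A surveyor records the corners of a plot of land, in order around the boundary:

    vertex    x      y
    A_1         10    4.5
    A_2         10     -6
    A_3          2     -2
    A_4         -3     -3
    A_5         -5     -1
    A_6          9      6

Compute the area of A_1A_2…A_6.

Σ = (-105) + (-8) + (-12) + (-12) + (-21) + (-19.5) = -177.5
Area = |Σ|/2 = 88.75.

88.75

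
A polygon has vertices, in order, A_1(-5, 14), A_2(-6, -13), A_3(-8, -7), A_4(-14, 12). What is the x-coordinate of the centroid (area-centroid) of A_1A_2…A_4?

Apply the shoelace (surveyor's) formula. First the cross-terms c_i = x_i·y_{i+1} − x_{i+1}·y_i:
  149, -62, -194, -136  ⇒  2A = -243, A = -121.5.
Then Σ (x_i + x_{i+1})·c_i = 6081, so x̄ = 6081 / (6·(-121.5)) = -2027/243.

-2027/243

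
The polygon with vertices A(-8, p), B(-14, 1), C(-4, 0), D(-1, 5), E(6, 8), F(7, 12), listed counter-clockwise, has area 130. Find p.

10

Write out the shoelace sum; only the two edges meeting at A involve p:
2·Area = [(7·p − (-8)·12) + ((-8)·1 − (-14)·p)] + -38
       = 21·p + 50 = 260
⇒ p = 10.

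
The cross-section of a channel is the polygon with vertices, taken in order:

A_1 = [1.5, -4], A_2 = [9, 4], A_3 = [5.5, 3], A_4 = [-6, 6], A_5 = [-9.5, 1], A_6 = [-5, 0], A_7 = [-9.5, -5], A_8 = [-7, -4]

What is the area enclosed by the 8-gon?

108

Apply the shoelace (surveyor's) formula: 2A = Σ (x_i·y_{i+1} − x_{i+1}·y_i), indices taken mod 8.
Cross-terms: 42, 5, 51, 51, 5, 25, 3, 34  ⇒  Σ = 216
Area = |Σ|/2 = 108.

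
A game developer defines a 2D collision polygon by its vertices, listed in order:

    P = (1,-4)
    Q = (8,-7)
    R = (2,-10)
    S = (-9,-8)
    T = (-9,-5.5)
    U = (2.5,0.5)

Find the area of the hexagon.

Apply the surveyor's formula: 2A = Σ (x_i·y_{i+1} − x_{i+1}·y_i), indices taken mod 6.
Σ = (25) + (-66) + (-106) + (-22.5) + (9.25) + (-10.5) = -170.75
Area = |Σ|/2 = 85.375.

85.375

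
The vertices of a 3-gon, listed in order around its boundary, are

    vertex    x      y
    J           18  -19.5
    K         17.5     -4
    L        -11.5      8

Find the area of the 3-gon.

Apply the surveyor's formula: 2A = Σ (x_i·y_{i+1} − x_{i+1}·y_i), indices taken mod 3.
Σ = (269.25) + (94) + (80.25) = 443.5
Area = |Σ|/2 = 221.75.

221.75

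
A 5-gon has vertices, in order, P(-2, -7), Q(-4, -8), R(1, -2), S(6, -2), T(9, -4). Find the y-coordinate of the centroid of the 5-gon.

-797/189

Apply the shoelace formula. First the cross-terms c_i = x_i·y_{i+1} − x_{i+1}·y_i:
  -12, 16, 10, -6, -71  ⇒  2A = -63, A = -31.5.
Then Σ (y_i + y_{i+1})·c_i = 797, so ȳ = 797 / (6·(-31.5)) = -797/189.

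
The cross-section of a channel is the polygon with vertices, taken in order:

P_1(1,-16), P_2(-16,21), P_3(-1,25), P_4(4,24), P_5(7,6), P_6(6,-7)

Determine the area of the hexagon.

Apply Gauss's area formula: 2A = Σ (x_i·y_{i+1} − x_{i+1}·y_i), indices taken mod 6.
Cross-terms: -235, -379, -124, -144, -85, -89  ⇒  Σ = -1056
Area = |Σ|/2 = 528.

528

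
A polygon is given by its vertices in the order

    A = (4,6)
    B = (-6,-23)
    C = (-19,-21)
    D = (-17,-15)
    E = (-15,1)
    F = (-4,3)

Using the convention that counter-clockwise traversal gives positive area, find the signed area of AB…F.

-379

Apply Gauss's area formula: 2A = Σ (x_i·y_{i+1} − x_{i+1}·y_i), indices taken mod 6.
Σ = (-56) + (-311) + (-72) + (-242) + (-41) + (-36) = -758
Signed area = Σ/2 = -379 (negative ⇒ clockwise traversal).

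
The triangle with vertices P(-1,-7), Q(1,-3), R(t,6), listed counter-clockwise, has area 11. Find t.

0

Write out the shoelace sum; only the two edges meeting at R involve t:
2·Area = [(1·6 − t·(-3)) + (t·(-7) − (-1)·6)] + 10
       = -4·t + 22 = 22
⇒ t = 0.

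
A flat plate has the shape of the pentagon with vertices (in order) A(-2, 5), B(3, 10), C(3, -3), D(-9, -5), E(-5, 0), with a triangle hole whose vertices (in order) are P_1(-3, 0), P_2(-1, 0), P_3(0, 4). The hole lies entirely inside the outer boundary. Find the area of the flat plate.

Outer boundary:
Σ = (-35) + (-39) + (-42) + (-25) + (-25) = -166
Area = |Σ|/2 = 83.
Hole:
Apply the shoelace (surveyor's) formula: 2A = Σ (x_i·y_{i+1} − x_{i+1}·y_i), indices taken mod 3.
Σ = (0) + (-4) + (12) = 8
Area = |Σ|/2 = 4.
Net area = 83 − 4 = 79.

79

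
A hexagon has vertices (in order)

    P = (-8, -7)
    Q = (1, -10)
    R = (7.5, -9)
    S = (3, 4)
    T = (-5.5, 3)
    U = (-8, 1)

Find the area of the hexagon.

161.75

Σ = (87) + (66) + (57) + (31) + (18.5) + (64) = 323.5
Area = |Σ|/2 = 161.75.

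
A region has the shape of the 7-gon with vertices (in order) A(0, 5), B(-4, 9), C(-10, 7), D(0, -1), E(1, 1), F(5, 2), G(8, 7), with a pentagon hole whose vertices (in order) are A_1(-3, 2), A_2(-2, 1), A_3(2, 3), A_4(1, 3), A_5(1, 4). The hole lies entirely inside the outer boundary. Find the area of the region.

69

Outer boundary:
Apply the surveyor's formula: 2A = Σ (x_i·y_{i+1} − x_{i+1}·y_i), indices taken mod 7.
Cross-terms: 20, 62, 10, 1, -3, 19, 40  ⇒  Σ = 149
Area = |Σ|/2 = 74.5.
Hole:
Σ = (1) + (-8) + (3) + (1) + (14) = 11
Area = |Σ|/2 = 5.5.
Net area = 74.5 − 5.5 = 69.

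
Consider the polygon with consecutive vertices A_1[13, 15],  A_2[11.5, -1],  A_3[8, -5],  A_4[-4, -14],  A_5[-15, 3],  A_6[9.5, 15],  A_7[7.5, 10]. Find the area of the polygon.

Σ = (-185.5) + (-49.5) + (-132) + (-222) + (-253.5) + (-17.5) + (-17.5) = -877.5
Area = |Σ|/2 = 438.75.

438.75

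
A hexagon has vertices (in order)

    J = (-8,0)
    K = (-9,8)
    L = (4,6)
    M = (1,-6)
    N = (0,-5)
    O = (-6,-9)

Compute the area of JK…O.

143.5

Apply Gauss's area formula: 2A = Σ (x_i·y_{i+1} − x_{i+1}·y_i), indices taken mod 6.
J→K: (-8)(8) − (-9)(0) = -64
K→L: (-9)(6) − (4)(8) = -86
L→M: (4)(-6) − (1)(6) = -30
M→N: (1)(-5) − (0)(-6) = -5
N→O: (0)(-9) − (-6)(-5) = -30
O→J: (-6)(0) − (-8)(-9) = -72
Σ = -287
Area = |Σ|/2 = 143.5.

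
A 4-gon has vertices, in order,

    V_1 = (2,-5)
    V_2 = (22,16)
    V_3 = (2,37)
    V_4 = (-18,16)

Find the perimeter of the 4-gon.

|V_1V_2| = √((20)² + (21)²) = √841 = 29
|V_2V_3| = √((-20)² + (21)²) = √841 = 29
|V_3V_4| = √((-20)² + (-21)²) = √841 = 29
|V_4V_1| = √((20)² + (-21)²) = √841 = 29
Perimeter = 29 + 29 + 29 + 29 = 116.

116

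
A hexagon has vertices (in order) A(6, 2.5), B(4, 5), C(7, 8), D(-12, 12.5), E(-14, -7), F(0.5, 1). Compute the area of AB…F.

Apply the shoelace (surveyor's) formula: 2A = Σ (x_i·y_{i+1} − x_{i+1}·y_i), indices taken mod 6.
A→B: (6)(5) − (4)(2.5) = 20
B→C: (4)(8) − (7)(5) = -3
C→D: (7)(12.5) − (-12)(8) = 183.5
D→E: (-12)(-7) − (-14)(12.5) = 259
E→F: (-14)(1) − (0.5)(-7) = -10.5
F→A: (0.5)(2.5) − (6)(1) = -4.75
Σ = 444.25
Area = |Σ|/2 = 222.125.

222.125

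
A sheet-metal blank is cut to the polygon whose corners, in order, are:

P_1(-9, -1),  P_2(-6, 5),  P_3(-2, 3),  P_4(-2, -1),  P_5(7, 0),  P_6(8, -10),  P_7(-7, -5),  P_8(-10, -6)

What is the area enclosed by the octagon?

Apply Gauss's area formula: 2A = Σ (x_i·y_{i+1} − x_{i+1}·y_i), indices taken mod 8.
P_1→P_2: (-9)(5) − (-6)(-1) = -51
P_2→P_3: (-6)(3) − (-2)(5) = -8
P_3→P_4: (-2)(-1) − (-2)(3) = 8
P_4→P_5: (-2)(0) − (7)(-1) = 7
P_5→P_6: (7)(-10) − (8)(0) = -70
P_6→P_7: (8)(-5) − (-7)(-10) = -110
P_7→P_8: (-7)(-6) − (-10)(-5) = -8
P_8→P_1: (-10)(-1) − (-9)(-6) = -44
Σ = -276
Area = |Σ|/2 = 138.

138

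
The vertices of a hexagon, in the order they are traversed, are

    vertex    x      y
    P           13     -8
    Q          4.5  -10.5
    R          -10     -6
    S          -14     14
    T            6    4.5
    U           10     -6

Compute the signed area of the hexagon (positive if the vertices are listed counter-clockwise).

-343.25

Apply the shoelace formula: 2A = Σ (x_i·y_{i+1} − x_{i+1}·y_i), indices taken mod 6.
Cross-terms: -100.5, -132, -224, -147, -81, -2  ⇒  Σ = -686.5
Signed area = Σ/2 = -343.25 (negative ⇒ clockwise traversal).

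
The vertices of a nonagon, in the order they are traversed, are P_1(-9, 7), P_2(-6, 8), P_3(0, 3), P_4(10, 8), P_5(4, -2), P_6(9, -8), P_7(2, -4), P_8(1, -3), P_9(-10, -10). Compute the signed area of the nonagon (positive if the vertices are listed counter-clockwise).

-183

Σ = (-30) + (-18) + (-30) + (-52) + (-14) + (-20) + (-2) + (-40) + (-160) = -366
Signed area = Σ/2 = -183 (negative ⇒ clockwise traversal).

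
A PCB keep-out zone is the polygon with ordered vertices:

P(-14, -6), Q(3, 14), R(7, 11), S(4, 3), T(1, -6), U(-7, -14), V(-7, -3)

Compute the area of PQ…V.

Apply the shoelace (surveyor's) formula: 2A = Σ (x_i·y_{i+1} − x_{i+1}·y_i), indices taken mod 7.
P→Q: (-14)(14) − (3)(-6) = -178
Q→R: (3)(11) − (7)(14) = -65
R→S: (7)(3) − (4)(11) = -23
S→T: (4)(-6) − (1)(3) = -27
T→U: (1)(-14) − (-7)(-6) = -56
U→V: (-7)(-3) − (-7)(-14) = -77
V→P: (-7)(-6) − (-14)(-3) = 0
Σ = -426
Area = |Σ|/2 = 213.

213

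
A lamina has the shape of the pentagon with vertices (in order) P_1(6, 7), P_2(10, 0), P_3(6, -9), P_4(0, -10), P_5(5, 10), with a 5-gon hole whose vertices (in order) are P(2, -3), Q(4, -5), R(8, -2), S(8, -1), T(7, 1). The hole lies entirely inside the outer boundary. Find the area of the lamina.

Outer boundary:
Cross-terms: -70, -90, -60, 50, -25  ⇒  Σ = -195
Area = |Σ|/2 = 97.5.
Hole:
Apply the shoelace (surveyor's) formula: 2A = Σ (x_i·y_{i+1} − x_{i+1}·y_i), indices taken mod 5.
P→Q: (2)(-5) − (4)(-3) = 2
Q→R: (4)(-2) − (8)(-5) = 32
R→S: (8)(-1) − (8)(-2) = 8
S→T: (8)(1) − (7)(-1) = 15
T→P: (7)(-3) − (2)(1) = -23
Σ = 34
Area = |Σ|/2 = 17.
Net area = 97.5 − 17 = 80.5.

80.5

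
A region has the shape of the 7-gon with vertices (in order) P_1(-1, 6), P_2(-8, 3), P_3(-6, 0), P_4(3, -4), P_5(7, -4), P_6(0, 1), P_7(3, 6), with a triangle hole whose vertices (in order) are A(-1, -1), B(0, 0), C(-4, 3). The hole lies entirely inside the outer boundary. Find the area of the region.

Outer boundary:
Σ = (45) + (18) + (24) + (16) + (7) + (-3) + (24) = 131
Area = |Σ|/2 = 65.5.
Hole:
Apply Gauss's area formula: 2A = Σ (x_i·y_{i+1} − x_{i+1}·y_i), indices taken mod 3.
Σ = (0) + (0) + (7) = 7
Area = |Σ|/2 = 3.5.
Net area = 65.5 − 3.5 = 62.

62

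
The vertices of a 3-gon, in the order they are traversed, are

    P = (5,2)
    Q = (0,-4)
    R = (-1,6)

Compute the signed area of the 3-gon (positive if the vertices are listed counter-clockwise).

-28

Apply the shoelace (surveyor's) formula: 2A = Σ (x_i·y_{i+1} − x_{i+1}·y_i), indices taken mod 3.
Cross-terms: -20, -4, -32  ⇒  Σ = -56
Signed area = Σ/2 = -28 (negative ⇒ clockwise traversal).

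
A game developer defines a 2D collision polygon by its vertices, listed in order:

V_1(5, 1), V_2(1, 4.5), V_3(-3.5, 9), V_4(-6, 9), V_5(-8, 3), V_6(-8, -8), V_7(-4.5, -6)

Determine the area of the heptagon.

124.125

Apply the shoelace (surveyor's) formula: 2A = Σ (x_i·y_{i+1} − x_{i+1}·y_i), indices taken mod 7.
Σ = (21.5) + (24.75) + (22.5) + (54) + (88) + (12) + (25.5) = 248.25
Area = |Σ|/2 = 124.125.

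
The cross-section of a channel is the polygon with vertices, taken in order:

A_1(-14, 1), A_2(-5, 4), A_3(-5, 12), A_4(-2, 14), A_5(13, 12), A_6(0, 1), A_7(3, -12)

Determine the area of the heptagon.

249

Apply the shoelace formula: 2A = Σ (x_i·y_{i+1} − x_{i+1}·y_i), indices taken mod 7.
A_1→A_2: (-14)(4) − (-5)(1) = -51
A_2→A_3: (-5)(12) − (-5)(4) = -40
A_3→A_4: (-5)(14) − (-2)(12) = -46
A_4→A_5: (-2)(12) − (13)(14) = -206
A_5→A_6: (13)(1) − (0)(12) = 13
A_6→A_7: (0)(-12) − (3)(1) = -3
A_7→A_1: (3)(1) − (-14)(-12) = -165
Σ = -498
Area = |Σ|/2 = 249.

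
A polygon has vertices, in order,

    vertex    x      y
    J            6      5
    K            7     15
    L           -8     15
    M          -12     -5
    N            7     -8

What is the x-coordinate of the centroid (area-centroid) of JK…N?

-83/51

Apply the shoelace formula. First the cross-terms c_i = x_i·y_{i+1} − x_{i+1}·y_i:
  55, 225, 220, 131, 83  ⇒  2A = 714, A = 357.
Then Σ (x_i + x_{i+1})·c_i = -3486, so x̄ = -3486 / (6·357) = -83/51.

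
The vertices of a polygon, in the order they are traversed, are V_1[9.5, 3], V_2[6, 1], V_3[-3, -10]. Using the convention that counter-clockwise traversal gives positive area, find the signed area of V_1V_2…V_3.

Apply the surveyor's formula: 2A = Σ (x_i·y_{i+1} − x_{i+1}·y_i), indices taken mod 3.
V_1→V_2: (9.5)(1) − (6)(3) = -8.5
V_2→V_3: (6)(-10) − (-3)(1) = -57
V_3→V_1: (-3)(3) − (9.5)(-10) = 86
Σ = 20.5
Signed area = Σ/2 = 10.25 (positive ⇒ counter-clockwise traversal).

10.25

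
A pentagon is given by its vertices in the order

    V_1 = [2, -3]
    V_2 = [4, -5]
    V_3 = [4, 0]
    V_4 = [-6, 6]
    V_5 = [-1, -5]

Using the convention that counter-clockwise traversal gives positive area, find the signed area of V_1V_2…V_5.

Cross-terms: 2, 20, 24, 36, 13  ⇒  Σ = 95
Signed area = Σ/2 = 47.5 (positive ⇒ counter-clockwise traversal).

47.5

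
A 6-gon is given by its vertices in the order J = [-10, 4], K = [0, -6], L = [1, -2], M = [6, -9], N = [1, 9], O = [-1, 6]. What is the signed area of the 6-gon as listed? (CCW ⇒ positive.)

101.5

Cross-terms: 60, 6, 3, 63, 15, 56  ⇒  Σ = 203
Signed area = Σ/2 = 101.5 (positive ⇒ counter-clockwise traversal).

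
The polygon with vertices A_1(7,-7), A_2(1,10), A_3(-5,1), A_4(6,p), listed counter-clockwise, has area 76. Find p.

The doubled signed area Σ (x_i y_{i+1} − x_{i+1} y_i) is linear in p.
With p=0 it equals 80; the coefficient of p is -12 (from the two edges through A_4).
So -12·p + 80 = 2·76 = 152 ⇒ p = -6.

-6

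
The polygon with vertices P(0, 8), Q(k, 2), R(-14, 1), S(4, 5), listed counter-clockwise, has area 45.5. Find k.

-15

The doubled signed area Σ (x_i y_{i+1} − x_{i+1} y_i) is linear in k.
With k=0 it equals -14; the coefficient of k is -7 (from the two edges through Q).
So -7·k + -14 = 2·45.5 = 91 ⇒ k = -15.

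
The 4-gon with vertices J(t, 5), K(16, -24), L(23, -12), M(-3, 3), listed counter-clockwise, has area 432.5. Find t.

-21

The doubled signed area Σ (x_i y_{i+1} − x_{i+1} y_i) is linear in t.
With t=0 it equals 298; the coefficient of t is -27 (from the two edges through J).
So -27·t + 298 = 2·432.5 = 865 ⇒ t = -21.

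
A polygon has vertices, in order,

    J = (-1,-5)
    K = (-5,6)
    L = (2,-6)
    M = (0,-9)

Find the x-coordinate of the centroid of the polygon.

Apply Gauss's area formula. First the cross-terms c_i = x_i·y_{i+1} − x_{i+1}·y_i:
  -31, 18, -18, -9  ⇒  2A = -40, A = -20.
Then Σ (x_i + x_{i+1})·c_i = 105, so x̄ = 105 / (6·(-20)) = -0.875.

-0.875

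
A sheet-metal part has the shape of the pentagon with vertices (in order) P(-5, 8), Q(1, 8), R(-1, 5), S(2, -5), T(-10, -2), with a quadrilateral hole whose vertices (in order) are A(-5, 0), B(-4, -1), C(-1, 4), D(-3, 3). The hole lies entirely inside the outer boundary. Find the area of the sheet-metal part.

Outer boundary:
Apply the surveyor's formula: 2A = Σ (x_i·y_{i+1} − x_{i+1}·y_i), indices taken mod 5.
Σ = (-48) + (13) + (-5) + (-54) + (-90) = -184
Area = |Σ|/2 = 92.
Hole:
Apply the shoelace formula: 2A = Σ (x_i·y_{i+1} − x_{i+1}·y_i), indices taken mod 4.
A→B: (-5)(-1) − (-4)(0) = 5
B→C: (-4)(4) − (-1)(-1) = -17
C→D: (-1)(3) − (-3)(4) = 9
D→A: (-3)(0) − (-5)(3) = 15
Σ = 12
Area = |Σ|/2 = 6.
Net area = 92 − 6 = 86.

86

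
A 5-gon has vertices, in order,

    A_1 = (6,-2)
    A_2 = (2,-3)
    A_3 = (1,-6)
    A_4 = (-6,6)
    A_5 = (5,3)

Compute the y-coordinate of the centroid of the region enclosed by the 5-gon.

Apply the surveyor's formula. First the cross-terms c_i = x_i·y_{i+1} − x_{i+1}·y_i:
  -14, -9, -30, -48, -28  ⇒  2A = -129, A = -64.5.
Then Σ (y_i + y_{i+1})·c_i = -309, so ȳ = -309 / (6·(-64.5)) = 103/129.

103/129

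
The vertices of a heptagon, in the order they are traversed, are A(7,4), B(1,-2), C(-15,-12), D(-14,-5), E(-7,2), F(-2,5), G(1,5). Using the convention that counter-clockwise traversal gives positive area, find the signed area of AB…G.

Σ = (-18) + (-42) + (-93) + (-63) + (-31) + (-15) + (-31) = -293
Signed area = Σ/2 = -146.5 (negative ⇒ clockwise traversal).

-146.5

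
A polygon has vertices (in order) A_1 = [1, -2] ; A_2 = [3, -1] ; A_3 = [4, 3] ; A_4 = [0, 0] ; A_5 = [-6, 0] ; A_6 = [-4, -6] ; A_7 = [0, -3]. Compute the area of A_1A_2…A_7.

34.5

Apply the shoelace (surveyor's) formula: 2A = Σ (x_i·y_{i+1} − x_{i+1}·y_i), indices taken mod 7.
Cross-terms: 5, 13, 0, 0, 36, 12, 3  ⇒  Σ = 69
Area = |Σ|/2 = 34.5.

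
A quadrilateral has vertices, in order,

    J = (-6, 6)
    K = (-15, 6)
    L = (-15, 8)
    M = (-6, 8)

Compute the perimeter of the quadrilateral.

|JK| = √((-9)² + (0)²) = √81 = 9
|KL| = √((0)² + (2)²) = √4 = 2
|LM| = √((9)² + (0)²) = √81 = 9
|MJ| = √((0)² + (-2)²) = √4 = 2
Perimeter = 9 + 2 + 9 + 2 = 22.

22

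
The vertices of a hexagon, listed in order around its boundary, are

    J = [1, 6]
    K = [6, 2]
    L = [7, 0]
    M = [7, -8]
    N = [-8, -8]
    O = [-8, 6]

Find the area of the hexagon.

Σ = (-34) + (-14) + (-56) + (-120) + (-112) + (-54) = -390
Area = |Σ|/2 = 195.

195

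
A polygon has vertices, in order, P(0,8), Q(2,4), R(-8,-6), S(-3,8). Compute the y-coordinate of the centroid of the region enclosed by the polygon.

Apply the shoelace (surveyor's) formula. First the cross-terms c_i = x_i·y_{i+1} − x_{i+1}·y_i:
  -16, 20, -82, -24  ⇒  2A = -102, A = -51.
Then Σ (y_i + y_{i+1})·c_i = -780, so ȳ = -780 / (6·(-51)) = 130/51.

130/51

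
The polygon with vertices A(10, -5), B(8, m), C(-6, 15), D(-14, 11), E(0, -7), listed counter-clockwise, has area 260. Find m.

3

Write out the shoelace sum; only the two edges meeting at B involve m:
2·Area = [(10·m − 8·(-5)) + (8·15 − (-6)·m)] + 312
       = 16·m + 472 = 520
⇒ m = 3.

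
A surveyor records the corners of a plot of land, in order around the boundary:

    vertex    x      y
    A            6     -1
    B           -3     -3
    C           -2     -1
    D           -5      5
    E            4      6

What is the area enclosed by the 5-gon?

64.5

Apply the shoelace formula: 2A = Σ (x_i·y_{i+1} − x_{i+1}·y_i), indices taken mod 5.
Σ = (-21) + (-3) + (-15) + (-50) + (-40) = -129
Area = |Σ|/2 = 64.5.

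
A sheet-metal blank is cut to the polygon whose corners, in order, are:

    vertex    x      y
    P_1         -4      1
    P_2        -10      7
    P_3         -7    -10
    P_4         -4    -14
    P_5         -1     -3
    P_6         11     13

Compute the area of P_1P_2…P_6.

135

Apply Gauss's area formula: 2A = Σ (x_i·y_{i+1} − x_{i+1}·y_i), indices taken mod 6.
Σ = (-18) + (149) + (58) + (-2) + (20) + (63) = 270
Area = |Σ|/2 = 135.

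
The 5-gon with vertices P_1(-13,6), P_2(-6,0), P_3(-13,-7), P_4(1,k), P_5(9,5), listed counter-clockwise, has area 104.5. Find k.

The doubled signed area Σ (x_i y_{i+1} − x_{i+1} y_i) is linear in k.
With k=0 it equals 209; the coefficient of k is -22 (from the two edges through P_4).
So -22·k + 209 = 2·104.5 = 209 ⇒ k = 0.

0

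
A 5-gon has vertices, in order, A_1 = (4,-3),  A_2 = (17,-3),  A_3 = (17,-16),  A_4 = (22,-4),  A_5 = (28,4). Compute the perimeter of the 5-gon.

74

|A_1A_2| = √((13)² + (0)²) = √169 = 13
|A_2A_3| = √((0)² + (-13)²) = √169 = 13
|A_3A_4| = √((5)² + (12)²) = √169 = 13
|A_4A_5| = √((6)² + (8)²) = √100 = 10
|A_5A_1| = √((-24)² + (-7)²) = √625 = 25
Perimeter = 13 + 13 + 13 + 10 + 25 = 74.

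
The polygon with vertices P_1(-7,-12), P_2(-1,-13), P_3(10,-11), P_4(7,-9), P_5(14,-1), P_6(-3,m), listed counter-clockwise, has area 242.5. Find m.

6

The doubled signed area Σ (x_i y_{i+1} − x_{i+1} y_i) is linear in m.
With m=0 it equals 359; the coefficient of m is 21 (from the two edges through P_6).
So 21·m + 359 = 2·242.5 = 485 ⇒ m = 6.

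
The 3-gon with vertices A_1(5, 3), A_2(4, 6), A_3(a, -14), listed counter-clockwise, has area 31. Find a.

Write out the shoelace sum; only the two edges meeting at A_3 involve a:
2·Area = [(4·(-14) − a·6) + (a·3 − 5·(-14))] + 18
       = -3·a + 32 = 62
⇒ a = -10.

-10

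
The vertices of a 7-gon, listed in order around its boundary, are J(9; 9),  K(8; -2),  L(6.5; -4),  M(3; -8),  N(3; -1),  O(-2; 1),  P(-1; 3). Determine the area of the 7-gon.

84

Apply the shoelace (surveyor's) formula: 2A = Σ (x_i·y_{i+1} − x_{i+1}·y_i), indices taken mod 7.
J→K: (9)(-2) − (8)(9) = -90
K→L: (8)(-4) − (6.5)(-2) = -19
L→M: (6.5)(-8) − (3)(-4) = -40
M→N: (3)(-1) − (3)(-8) = 21
N→O: (3)(1) − (-2)(-1) = 1
O→P: (-2)(3) − (-1)(1) = -5
P→J: (-1)(9) − (9)(3) = -36
Σ = -168
Area = |Σ|/2 = 84.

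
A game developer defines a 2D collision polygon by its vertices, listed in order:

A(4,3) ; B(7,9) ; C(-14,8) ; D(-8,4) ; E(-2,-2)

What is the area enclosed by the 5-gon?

Σ = (15) + (182) + (8) + (24) + (2) = 231
Area = |Σ|/2 = 115.5.

115.5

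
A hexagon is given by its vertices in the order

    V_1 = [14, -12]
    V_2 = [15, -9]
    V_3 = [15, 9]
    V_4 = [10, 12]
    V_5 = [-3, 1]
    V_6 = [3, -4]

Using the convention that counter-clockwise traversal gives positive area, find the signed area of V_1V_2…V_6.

244.5

V_1→V_2: (14)(-9) − (15)(-12) = 54
V_2→V_3: (15)(9) − (15)(-9) = 270
V_3→V_4: (15)(12) − (10)(9) = 90
V_4→V_5: (10)(1) − (-3)(12) = 46
V_5→V_6: (-3)(-4) − (3)(1) = 9
V_6→V_1: (3)(-12) − (14)(-4) = 20
Σ = 489
Signed area = Σ/2 = 244.5 (positive ⇒ counter-clockwise traversal).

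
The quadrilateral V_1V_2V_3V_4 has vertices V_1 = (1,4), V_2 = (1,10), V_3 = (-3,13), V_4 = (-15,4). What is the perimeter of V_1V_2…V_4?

42

|V_1V_2| = √((0)² + (6)²) = √36 = 6
|V_2V_3| = √((-4)² + (3)²) = √25 = 5
|V_3V_4| = √((-12)² + (-9)²) = √225 = 15
|V_4V_1| = √((16)² + (0)²) = √256 = 16
Perimeter = 6 + 5 + 15 + 16 = 42.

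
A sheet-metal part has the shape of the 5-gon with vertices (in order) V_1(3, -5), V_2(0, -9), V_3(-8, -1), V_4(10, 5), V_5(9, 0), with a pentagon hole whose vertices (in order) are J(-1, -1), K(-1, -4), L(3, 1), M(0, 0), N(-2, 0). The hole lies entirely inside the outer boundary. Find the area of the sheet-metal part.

101.5

Outer boundary:
Apply the surveyor's formula: 2A = Σ (x_i·y_{i+1} − x_{i+1}·y_i), indices taken mod 5.
V_1→V_2: (3)(-9) − (0)(-5) = -27
V_2→V_3: (0)(-1) − (-8)(-9) = -72
V_3→V_4: (-8)(5) − (10)(-1) = -30
V_4→V_5: (10)(0) − (9)(5) = -45
V_5→V_1: (9)(-5) − (3)(0) = -45
Σ = -219
Area = |Σ|/2 = 109.5.
Hole:
Apply the shoelace formula: 2A = Σ (x_i·y_{i+1} − x_{i+1}·y_i), indices taken mod 5.
Σ = (3) + (11) + (0) + (0) + (2) = 16
Area = |Σ|/2 = 8.
Net area = 109.5 − 8 = 101.5.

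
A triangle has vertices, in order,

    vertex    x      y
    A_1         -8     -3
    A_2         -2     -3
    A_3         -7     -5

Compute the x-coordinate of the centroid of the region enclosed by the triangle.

-17/3

Apply Gauss's area formula. First the cross-terms c_i = x_i·y_{i+1} − x_{i+1}·y_i:
  18, -11, -19  ⇒  2A = -12, A = -6.
Then Σ (x_i + x_{i+1})·c_i = 204, so x̄ = 204 / (6·(-6)) = -17/3.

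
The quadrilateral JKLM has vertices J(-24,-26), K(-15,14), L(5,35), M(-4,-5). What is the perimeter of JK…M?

|JK| = √((9)² + (40)²) = √1681 = 41
|KL| = √((20)² + (21)²) = √841 = 29
|LM| = √((-9)² + (-40)²) = √1681 = 41
|MJ| = √((-20)² + (-21)²) = √841 = 29
Perimeter = 41 + 29 + 41 + 29 = 140.

140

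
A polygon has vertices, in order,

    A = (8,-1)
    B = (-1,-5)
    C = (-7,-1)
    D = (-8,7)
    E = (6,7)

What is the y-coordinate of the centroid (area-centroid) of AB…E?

Apply the surveyor's formula. First the cross-terms c_i = x_i·y_{i+1} − x_{i+1}·y_i:
  -41, -34, -57, -98, -62  ⇒  2A = -292, A = -146.
Then Σ (y_i + y_{i+1})·c_i = -1636, so ȳ = -1636 / (6·(-146)) = 409/219.

409/219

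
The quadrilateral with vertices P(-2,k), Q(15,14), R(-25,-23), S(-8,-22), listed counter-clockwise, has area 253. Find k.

-9

The doubled signed area Σ (x_i y_{i+1} − x_{i+1} y_i) is linear in k.
With k=0 it equals 299; the coefficient of k is -23 (from the two edges through P).
So -23·k + 299 = 2·253 = 506 ⇒ k = -9.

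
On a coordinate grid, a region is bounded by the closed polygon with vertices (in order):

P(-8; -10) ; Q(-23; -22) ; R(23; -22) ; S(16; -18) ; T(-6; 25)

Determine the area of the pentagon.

724

Apply the surveyor's formula: 2A = Σ (x_i·y_{i+1} − x_{i+1}·y_i), indices taken mod 5.
P→Q: (-8)(-22) − (-23)(-10) = -54
Q→R: (-23)(-22) − (23)(-22) = 1012
R→S: (23)(-18) − (16)(-22) = -62
S→T: (16)(25) − (-6)(-18) = 292
T→P: (-6)(-10) − (-8)(25) = 260
Σ = 1448
Area = |Σ|/2 = 724.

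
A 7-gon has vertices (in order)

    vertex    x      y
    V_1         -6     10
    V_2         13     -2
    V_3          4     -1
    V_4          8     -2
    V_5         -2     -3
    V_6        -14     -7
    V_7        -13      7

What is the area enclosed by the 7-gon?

228

Apply the shoelace (surveyor's) formula: 2A = Σ (x_i·y_{i+1} − x_{i+1}·y_i), indices taken mod 7.
V_1→V_2: (-6)(-2) − (13)(10) = -118
V_2→V_3: (13)(-1) − (4)(-2) = -5
V_3→V_4: (4)(-2) − (8)(-1) = 0
V_4→V_5: (8)(-3) − (-2)(-2) = -28
V_5→V_6: (-2)(-7) − (-14)(-3) = -28
V_6→V_7: (-14)(7) − (-13)(-7) = -189
V_7→V_1: (-13)(10) − (-6)(7) = -88
Σ = -456
Area = |Σ|/2 = 228.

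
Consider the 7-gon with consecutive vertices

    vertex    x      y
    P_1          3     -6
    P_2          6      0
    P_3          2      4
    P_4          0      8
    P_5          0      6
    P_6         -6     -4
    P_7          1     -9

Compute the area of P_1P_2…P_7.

95.5

Apply Gauss's area formula: 2A = Σ (x_i·y_{i+1} − x_{i+1}·y_i), indices taken mod 7.
P_1→P_2: (3)(0) − (6)(-6) = 36
P_2→P_3: (6)(4) − (2)(0) = 24
P_3→P_4: (2)(8) − (0)(4) = 16
P_4→P_5: (0)(6) − (0)(8) = 0
P_5→P_6: (0)(-4) − (-6)(6) = 36
P_6→P_7: (-6)(-9) − (1)(-4) = 58
P_7→P_1: (1)(-6) − (3)(-9) = 21
Σ = 191
Area = |Σ|/2 = 95.5.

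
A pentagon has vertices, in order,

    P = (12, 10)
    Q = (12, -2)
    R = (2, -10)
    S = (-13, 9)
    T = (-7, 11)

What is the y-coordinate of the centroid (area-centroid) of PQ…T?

305/109

Apply the surveyor's formula. First the cross-terms c_i = x_i·y_{i+1} − x_{i+1}·y_i:
  -144, -116, -112, -80, -202  ⇒  2A = -654, A = -327.
Then Σ (y_i + y_{i+1})·c_i = -5490, so ȳ = -5490 / (6·(-327)) = 305/109.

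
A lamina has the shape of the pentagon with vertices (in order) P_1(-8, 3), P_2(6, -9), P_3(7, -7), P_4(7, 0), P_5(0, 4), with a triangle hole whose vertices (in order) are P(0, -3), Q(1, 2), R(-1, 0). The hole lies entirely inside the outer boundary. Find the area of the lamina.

Outer boundary:
Apply the surveyor's formula: 2A = Σ (x_i·y_{i+1} − x_{i+1}·y_i), indices taken mod 5.
Cross-terms: 54, 21, 49, 28, 32  ⇒  Σ = 184
Area = |Σ|/2 = 92.
Hole:
Apply the surveyor's formula: 2A = Σ (x_i·y_{i+1} − x_{i+1}·y_i), indices taken mod 3.
P→Q: (0)(2) − (1)(-3) = 3
Q→R: (1)(0) − (-1)(2) = 2
R→P: (-1)(-3) − (0)(0) = 3
Σ = 8
Area = |Σ|/2 = 4.
Net area = 92 − 4 = 88.

88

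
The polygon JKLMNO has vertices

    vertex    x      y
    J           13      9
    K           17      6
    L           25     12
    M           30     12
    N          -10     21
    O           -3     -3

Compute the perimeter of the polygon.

106

|JK| = √((4)² + (-3)²) = √25 = 5
|KL| = √((8)² + (6)²) = √100 = 10
|LM| = √((5)² + (0)²) = √25 = 5
|MN| = √((-40)² + (9)²) = √1681 = 41
|NO| = √((7)² + (-24)²) = √625 = 25
|OJ| = √((16)² + (12)²) = √400 = 20
Perimeter = 5 + 10 + 5 + 41 + 25 + 20 = 106.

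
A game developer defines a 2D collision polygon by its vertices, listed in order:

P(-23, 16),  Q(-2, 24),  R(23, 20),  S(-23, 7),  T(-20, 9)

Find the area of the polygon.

Apply the shoelace formula: 2A = Σ (x_i·y_{i+1} − x_{i+1}·y_i), indices taken mod 5.
P→Q: (-23)(24) − (-2)(16) = -520
Q→R: (-2)(20) − (23)(24) = -592
R→S: (23)(7) − (-23)(20) = 621
S→T: (-23)(9) − (-20)(7) = -67
T→P: (-20)(16) − (-23)(9) = -113
Σ = -671
Area = |Σ|/2 = 335.5.

335.5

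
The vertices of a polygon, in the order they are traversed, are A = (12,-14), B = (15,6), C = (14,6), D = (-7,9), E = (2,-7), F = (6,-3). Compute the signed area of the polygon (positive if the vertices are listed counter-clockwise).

Apply the surveyor's formula: 2A = Σ (x_i·y_{i+1} − x_{i+1}·y_i), indices taken mod 6.
Σ = (282) + (6) + (168) + (31) + (36) + (-48) = 475
Signed area = Σ/2 = 237.5 (positive ⇒ counter-clockwise traversal).

237.5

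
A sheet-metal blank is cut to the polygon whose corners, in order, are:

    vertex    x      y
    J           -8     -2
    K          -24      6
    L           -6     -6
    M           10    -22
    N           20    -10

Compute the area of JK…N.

248

Apply the shoelace (surveyor's) formula: 2A = Σ (x_i·y_{i+1} − x_{i+1}·y_i), indices taken mod 5.
Σ = (-96) + (180) + (192) + (340) + (-120) = 496
Area = |Σ|/2 = 248.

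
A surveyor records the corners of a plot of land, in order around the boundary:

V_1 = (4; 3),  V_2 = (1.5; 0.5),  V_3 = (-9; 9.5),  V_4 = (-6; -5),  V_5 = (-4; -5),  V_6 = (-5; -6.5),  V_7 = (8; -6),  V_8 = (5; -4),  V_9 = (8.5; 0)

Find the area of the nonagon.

Apply the shoelace (surveyor's) formula: 2A = Σ (x_i·y_{i+1} − x_{i+1}·y_i), indices taken mod 9.
V_1→V_2: (4)(0.5) − (1.5)(3) = -2.5
V_2→V_3: (1.5)(9.5) − (-9)(0.5) = 18.75
V_3→V_4: (-9)(-5) − (-6)(9.5) = 102
V_4→V_5: (-6)(-5) − (-4)(-5) = 10
V_5→V_6: (-4)(-6.5) − (-5)(-5) = 1
V_6→V_7: (-5)(-6) − (8)(-6.5) = 82
V_7→V_8: (8)(-4) − (5)(-6) = -2
V_8→V_9: (5)(0) − (8.5)(-4) = 34
V_9→V_1: (8.5)(3) − (4)(0) = 25.5
Σ = 268.75
Area = |Σ|/2 = 134.375.

134.375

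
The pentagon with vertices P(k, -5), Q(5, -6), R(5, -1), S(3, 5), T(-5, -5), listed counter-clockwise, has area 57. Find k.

The doubled signed area Σ (x_i y_{i+1} − x_{i+1} y_i) is linear in k.
With k=0 it equals 113; the coefficient of k is -1 (from the two edges through P).
So -1·k + 113 = 2·57 = 114 ⇒ k = -1.

-1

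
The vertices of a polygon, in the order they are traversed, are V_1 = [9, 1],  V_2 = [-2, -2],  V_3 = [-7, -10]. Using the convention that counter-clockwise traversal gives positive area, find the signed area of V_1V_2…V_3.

Apply Gauss's area formula: 2A = Σ (x_i·y_{i+1} − x_{i+1}·y_i), indices taken mod 3.
Cross-terms: -16, 6, 83  ⇒  Σ = 73
Signed area = Σ/2 = 36.5 (positive ⇒ counter-clockwise traversal).

36.5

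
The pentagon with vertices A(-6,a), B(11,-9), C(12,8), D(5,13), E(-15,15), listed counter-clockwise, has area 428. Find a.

-5

Write out the shoelace sum; only the two edges meeting at A involve a:
2·Area = [((-15)·a − (-6)·15) + ((-6)·(-9) − 11·a)] + 582
       = -26·a + 726 = 856
⇒ a = -5.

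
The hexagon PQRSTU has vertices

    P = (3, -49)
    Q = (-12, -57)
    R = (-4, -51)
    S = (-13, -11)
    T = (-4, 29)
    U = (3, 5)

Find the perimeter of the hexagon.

188

|PQ| = √((-15)² + (-8)²) = √289 = 17
|QR| = √((8)² + (6)²) = √100 = 10
|RS| = √((-9)² + (40)²) = √1681 = 41
|ST| = √((9)² + (40)²) = √1681 = 41
|TU| = √((7)² + (-24)²) = √625 = 25
|UP| = √((0)² + (-54)²) = √2916 = 54
Perimeter = 17 + 10 + 41 + 41 + 25 + 54 = 188.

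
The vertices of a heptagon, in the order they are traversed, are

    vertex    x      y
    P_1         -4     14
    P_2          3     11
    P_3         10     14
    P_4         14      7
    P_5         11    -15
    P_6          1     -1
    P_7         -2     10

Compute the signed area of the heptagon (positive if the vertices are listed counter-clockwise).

Apply Gauss's area formula: 2A = Σ (x_i·y_{i+1} − x_{i+1}·y_i), indices taken mod 7.
Σ = (-86) + (-68) + (-126) + (-287) + (4) + (8) + (12) = -543
Signed area = Σ/2 = -271.5 (negative ⇒ clockwise traversal).

-271.5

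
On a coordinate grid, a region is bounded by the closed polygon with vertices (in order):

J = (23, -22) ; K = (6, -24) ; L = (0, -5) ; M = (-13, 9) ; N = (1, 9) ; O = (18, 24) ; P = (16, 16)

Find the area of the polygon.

Apply the surveyor's formula: 2A = Σ (x_i·y_{i+1} − x_{i+1}·y_i), indices taken mod 7.
Cross-terms: -420, -30, -65, -126, -138, -96, -720  ⇒  Σ = -1595
Area = |Σ|/2 = 797.5.

797.5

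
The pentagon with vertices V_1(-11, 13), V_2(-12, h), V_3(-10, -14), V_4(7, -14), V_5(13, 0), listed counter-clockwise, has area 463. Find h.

The doubled signed area Σ (x_i y_{i+1} − x_{i+1} y_i) is linear in h.
With h=0 it equals 913; the coefficient of h is -1 (from the two edges through V_2).
So -1·h + 913 = 2·463 = 926 ⇒ h = -13.

-13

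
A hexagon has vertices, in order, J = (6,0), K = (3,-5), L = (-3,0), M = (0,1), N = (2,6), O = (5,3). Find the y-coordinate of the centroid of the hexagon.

Apply the surveyor's formula. First the cross-terms c_i = x_i·y_{i+1} − x_{i+1}·y_i:
  -30, -15, -3, -2, -24, -18  ⇒  2A = -92, A = -46.
Then Σ (y_i + y_{i+1})·c_i = -62, so ȳ = -62 / (6·(-46)) = 31/138.

31/138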